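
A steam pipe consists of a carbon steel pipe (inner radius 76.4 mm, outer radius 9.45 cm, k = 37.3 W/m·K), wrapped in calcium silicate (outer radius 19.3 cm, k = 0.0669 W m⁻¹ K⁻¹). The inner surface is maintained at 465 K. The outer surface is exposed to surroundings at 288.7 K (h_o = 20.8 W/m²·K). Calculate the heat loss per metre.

Q' = 101 W/m

Series thermal resistances, inner to outer:
  R'_carbon steel = ln(0.0945/0.0764)/(2πk) = 0.2126/(2π·37.3) = 9.072×10^-4 m·K/W
  R'_calcium silicate = ln(0.193/0.0945)/(2πk) = 0.7141/(2π·0.0669) = 1.699 m·K/W
  R'_conv,out = 1/(2πr h) = 1/(2π·0.193·20.8) = 0.03965 m·K/W
ΣR = 9.072×10^-4 + 1.699 + 0.03965 = 1.740 m·K/W
Q' = ΔT/ΣR = (465 K − 288.7 K)/1.740 = 101 W/m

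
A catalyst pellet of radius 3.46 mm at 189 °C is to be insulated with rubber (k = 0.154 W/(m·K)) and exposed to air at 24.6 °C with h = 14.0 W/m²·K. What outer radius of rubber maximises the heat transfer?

For a sphere, r_cr = 2k_ins/h = 2·0.154/14.0 = 0.0220 m = 2.20 cm

r_cr = 2.20 cm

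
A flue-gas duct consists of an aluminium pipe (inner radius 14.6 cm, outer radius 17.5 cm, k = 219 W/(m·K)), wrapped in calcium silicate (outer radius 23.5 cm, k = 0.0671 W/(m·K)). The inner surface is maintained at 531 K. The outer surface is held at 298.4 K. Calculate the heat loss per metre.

Treat each layer as a resistance in series:
  R'_aluminium = ln(0.175/0.146)/(2πk) = 0.1812/(2π·219) = 1.317×10^-4 m·K/W
  R'_calcium silicate = ln(0.235/0.175)/(2πk) = 0.2948/(2π·0.0671) = 0.6992 m·K/W
ΣR = 1.317×10^-4 + 0.6992 = 0.6993 m·K/W
Q' = ΔT/ΣR = (531 K − 298.4 K)/0.6993 = 333 W/m

Q' = 333 W/m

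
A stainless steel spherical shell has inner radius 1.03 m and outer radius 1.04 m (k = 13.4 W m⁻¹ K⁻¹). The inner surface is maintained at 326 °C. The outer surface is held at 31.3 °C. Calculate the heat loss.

Q = 4πk·ΔT/(1/r₁ − 1/r₂) = 4π × 13.4 × 294.7 / (1/1.03 − 1/1.04) = 5.32×10^6 W

Q = 5320 kW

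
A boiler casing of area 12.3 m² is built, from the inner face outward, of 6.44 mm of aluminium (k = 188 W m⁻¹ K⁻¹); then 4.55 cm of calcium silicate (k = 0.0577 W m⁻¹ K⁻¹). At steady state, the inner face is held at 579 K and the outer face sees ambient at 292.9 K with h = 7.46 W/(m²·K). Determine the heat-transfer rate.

Q = 3810 W

Resistance network (inner→outer):
  R_aluminium = L/(kA) = 0.00644/(188·12.3) = 2.785×10^-6 K/W
  R_calcium silicate = L/(kA) = 0.0455/(0.0577·12.3) = 0.06411 K/W
  R_conv,out = 1/(hA) = 1/(7.46·12.3) = 0.01090 K/W
ΣR = 2.785×10^-6 + 0.06411 + 0.01090 = 0.07501 K/W
Q = ΔT/ΣR = (579 K − 292.9 K)/0.07501 = 3810 W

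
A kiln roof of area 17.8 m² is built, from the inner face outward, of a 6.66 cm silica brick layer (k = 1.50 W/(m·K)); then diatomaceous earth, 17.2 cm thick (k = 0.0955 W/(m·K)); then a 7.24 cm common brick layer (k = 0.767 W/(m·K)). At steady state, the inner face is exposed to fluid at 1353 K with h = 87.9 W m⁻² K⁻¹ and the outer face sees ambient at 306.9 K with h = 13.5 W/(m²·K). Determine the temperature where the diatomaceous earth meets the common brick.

Treat each layer as a resistance in series:
  R_conv,in = 1/(hA) = 1/(87.9·17.8) = 6.391×10^-4 K/W
  R_silica brick = L/(kA) = 0.0666/(1.50·17.8) = 0.002494 K/W
  R_diatomaceous earth = L/(kA) = 0.172/(0.0955·17.8) = 0.1012 K/W
  R_common brick = L/(kA) = 0.0724/(0.767·17.8) = 0.005303 K/W
  R_conv,out = 1/(hA) = 1/(13.5·17.8) = 0.004161 K/W
ΣR = 6.391×10^-4 + 0.002494 + 0.1012 + 0.005303 + 0.004161 = 0.1138 K/W
Q = ΔT/ΣR = (1353 K − 306.9 K)/0.1138 = 9192 W
From the inner boundary to the diatomaceous earth/common brick interface, ΣR_partial = 0.1043 K/W.
T_interface = T_in − Q·ΣR_partial = 1353 K − (9192)(0.1043) = 394 K

T = 394 K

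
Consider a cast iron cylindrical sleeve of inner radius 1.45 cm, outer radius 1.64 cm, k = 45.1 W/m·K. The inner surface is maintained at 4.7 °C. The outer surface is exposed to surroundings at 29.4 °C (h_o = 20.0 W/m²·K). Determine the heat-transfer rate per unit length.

Q' = 50.9 W/m

Resistance network (inner→outer):
  R'_cast iron = ln(0.0164/0.0145)/(2πk) = 0.1231/(2π·45.1) = 4.345×10^-4 m·K/W
  R'_conv,out = 1/(2πr h) = 1/(2π·0.0164·20.0) = 0.4852 m·K/W
ΣR = 4.345×10^-4 + 0.4852 = 0.4856 m·K/W
Q' = ΔT/ΣR = (4.7 °C − 29.4 °C)/0.4856 = -50.9 W/m
(Negative Q' ⇒ heat flows inward; heat gain = 50.9 W/m.)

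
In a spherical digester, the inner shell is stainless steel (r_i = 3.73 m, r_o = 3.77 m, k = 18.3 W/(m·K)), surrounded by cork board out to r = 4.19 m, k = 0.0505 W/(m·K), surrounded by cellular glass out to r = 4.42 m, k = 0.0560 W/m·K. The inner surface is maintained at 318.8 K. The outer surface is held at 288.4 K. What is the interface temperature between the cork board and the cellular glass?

Resistance network (inner→outer):
  R_stainless steel = (1/3.73 − 1/3.77)/(4πk) = 0.002845/(4π·18.3) = 1.237×10^-5 K/W
  R_cork board = (1/3.77 − 1/4.19)/(4πk) = 0.02659/(4π·0.0505) = 0.04190 K/W
  R_cellular glass = (1/4.19 − 1/4.42)/(4πk) = 0.01242/(4π·0.0560) = 0.01765 K/W
ΣR = 1.237×10^-5 + 0.04190 + 0.01765 = 0.05956 K/W
Q = ΔT/ΣR = (318.8 K − 288.4 K)/0.05956 = 510.4 W
From the inner boundary to the cork board/cellular glass interface, ΣR_partial = 0.04191 K/W.
T_interface = T_in − Q·ΣR_partial = 318.8 K − (510.4)(0.04191) = 297.4 K

T = 297.4 K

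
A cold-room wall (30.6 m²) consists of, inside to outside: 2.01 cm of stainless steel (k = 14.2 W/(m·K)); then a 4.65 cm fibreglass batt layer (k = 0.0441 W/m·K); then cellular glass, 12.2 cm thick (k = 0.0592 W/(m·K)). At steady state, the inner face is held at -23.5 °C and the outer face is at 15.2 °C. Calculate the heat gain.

Q = 380 W

Series thermal resistances, inner to outer:
  R_stainless steel = L/(kA) = 0.0201/(14.2·30.6) = 4.626×10^-5 K/W
  R_fibreglass batt = L/(kA) = 0.0465/(0.0441·30.6) = 0.03446 K/W
  R_cellular glass = L/(kA) = 0.122/(0.0592·30.6) = 0.06735 K/W
ΣR = 4.626×10^-5 + 0.03446 + 0.06735 = 0.1019 K/W
Q = ΔT/ΣR = (-23.5 °C − 15.2 °C)/0.1019 = -380 W
(Negative Q ⇒ heat flows inward; heat gain = 380 W.)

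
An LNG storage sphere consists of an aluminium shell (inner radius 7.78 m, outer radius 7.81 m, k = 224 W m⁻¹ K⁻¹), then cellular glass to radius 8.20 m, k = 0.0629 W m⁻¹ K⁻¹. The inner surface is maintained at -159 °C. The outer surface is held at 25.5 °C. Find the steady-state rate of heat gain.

Q = 23.9 kW

Series thermal resistances, inner to outer:
  R_aluminium = (1/7.78 − 1/7.81)/(4πk) = 4.937×10^-4/(4π·224) = 1.754×10^-7 K/W
  R_cellular glass = (1/7.81 − 1/8.20)/(4πk) = 0.006090/(4π·0.0629) = 0.007704 K/W
ΣR = 1.754×10^-7 + 0.007704 = 0.007704 K/W
Q = ΔT/ΣR = (-159 °C − 25.5 °C)/0.007704 = -23900 W
(Negative Q ⇒ heat flows inward; heat gain = 23900 W.)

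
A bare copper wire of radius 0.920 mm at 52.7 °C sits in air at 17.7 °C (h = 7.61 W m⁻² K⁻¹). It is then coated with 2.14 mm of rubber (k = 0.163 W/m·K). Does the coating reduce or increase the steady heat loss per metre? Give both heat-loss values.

Critical radius for a cylinder: r_cr = k/h = 0.0214 m = 2.14 cm.
Outer radius after coating: r₂ = 9.20×10^-4 + 0.00214 = 0.003060 m.
Since r₁ < r_cr and r₂ ≤ r_cr, the coating moves toward the maximum at r_cr — heat loss rises.
Bare: R = 1/(2πr₁h) = 22.73 m·K/W; Q = 35/22.73 = 1.54 W/m.
Coated: R = R_cond + R_conv = 8.008 m·K/W; Q = 35/8.008 = 4.37 W/m.

increases: 1.54 → 4.37 W/m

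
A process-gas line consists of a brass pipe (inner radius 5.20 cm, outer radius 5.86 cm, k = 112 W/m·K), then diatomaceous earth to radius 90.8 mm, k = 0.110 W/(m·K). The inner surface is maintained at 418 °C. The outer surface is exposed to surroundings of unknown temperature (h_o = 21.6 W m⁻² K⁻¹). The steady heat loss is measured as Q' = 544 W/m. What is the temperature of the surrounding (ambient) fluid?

Sum the resistances:
  R'_brass = ln(0.0586/0.0520)/(2πk) = 0.1195/(2π·112) = 1.698×10^-4 m·K/W
  R'_diatomaceous earth = ln(0.0908/0.0586)/(2πk) = 0.4379/(2π·0.110) = 0.6336 m·K/W
  R'_conv,out = 1/(2πr h) = 1/(2π·0.0908·21.6) = 0.08115 m·K/W
ΣR = 0.7149 m·K/W
ΔT = Q'·ΣR = 544 × 0.7149 = 388.9 K
Heat flows outward, so T_out = T_in − ΔT = 418 − 388.9 = 29.1 °C

T_out = 29.1 °C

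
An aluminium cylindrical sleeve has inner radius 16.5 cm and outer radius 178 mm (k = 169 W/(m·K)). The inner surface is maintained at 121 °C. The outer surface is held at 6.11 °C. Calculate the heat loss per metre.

Q' = 1.61×10^6 W/m

Q' = 2πk·ΔT/ln(r₂/r₁) = 2π × 169 × 114.89 / ln(0.178/0.165) = 1.61×10^6 W/m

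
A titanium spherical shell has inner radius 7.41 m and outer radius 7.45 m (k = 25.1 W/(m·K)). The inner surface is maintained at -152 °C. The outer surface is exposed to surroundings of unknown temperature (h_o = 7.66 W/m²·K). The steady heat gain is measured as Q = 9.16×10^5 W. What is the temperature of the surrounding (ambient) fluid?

Series resistances:
  R_titanium = (1/7.41 − 1/7.45)/(4πk) = 7.246×10^-4/(4π·25.1) = 2.297×10^-6 K/W
  R_conv,out = 1/(4πr²h) = 1/(4π·7.45²·7.66) = 1.872×10^-4 K/W
ΣR = 1.895×10^-4 K/W
ΔT = Q·ΣR = 9.16×10^5 × 1.895×10^-4 = 173.6 K
Heat flows inward, so T_out = T_in + ΔT = -152 + 173.6 = 21.6 °C

T_out = 21.6 °C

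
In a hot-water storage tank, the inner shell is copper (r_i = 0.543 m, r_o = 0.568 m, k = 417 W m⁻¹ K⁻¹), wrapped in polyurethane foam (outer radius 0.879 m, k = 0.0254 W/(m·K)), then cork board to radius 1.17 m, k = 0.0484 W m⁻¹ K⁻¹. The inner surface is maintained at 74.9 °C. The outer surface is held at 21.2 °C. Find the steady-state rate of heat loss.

Q = 22.2 W

Series thermal resistances, inner to outer:
  R_copper = (1/0.543 − 1/0.568)/(4πk) = 0.08106/(4π·417) = 1.547×10^-5 K/W
  R_polyurethane foam = (1/0.568 − 1/0.879)/(4πk) = 0.6229/(4π·0.0254) = 1.952 K/W
  R_cork board = (1/0.879 − 1/1.17)/(4πk) = 0.2830/(4π·0.0484) = 0.4652 K/W
ΣR = 1.547×10^-5 + 1.952 + 0.4652 = 2.417 K/W
Q = ΔT/ΣR = (74.9 °C − 21.2 °C)/2.417 = 22.2 W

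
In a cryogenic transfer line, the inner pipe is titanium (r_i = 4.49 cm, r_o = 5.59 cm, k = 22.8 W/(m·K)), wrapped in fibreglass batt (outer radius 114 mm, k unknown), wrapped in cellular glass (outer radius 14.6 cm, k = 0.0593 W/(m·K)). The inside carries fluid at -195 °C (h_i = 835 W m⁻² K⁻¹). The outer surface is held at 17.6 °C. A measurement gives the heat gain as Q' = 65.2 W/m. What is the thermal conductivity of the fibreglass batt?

k = 0.0438 W/m·K

ΣR = ΔT/Q' = |-195 − 17.6|/65.2 = 3.261 m·K/W
Known resistances:
  R'_conv,in = 1/(2πr h) = 1/(2π·0.0449·835) = 0.004245 m·K/W
  R'_titanium = ln(0.0559/0.0449)/(2πk) = 0.2191/(2π·22.8) = 0.001530 m·K/W
  R'_cellular glass = ln(0.146/0.114)/(2πk) = 0.2474/(2π·0.0593) = 0.6640 m·K/W
R_fibreglass batt = ΣR − ΣR_known = 3.261 − 0.6698 = 2.591 m·K/W
ln(r₂/r₁)/(2πk) = 2.591 ⇒ k = 0.7126/(2π·2.591) = 0.0438 W/m·K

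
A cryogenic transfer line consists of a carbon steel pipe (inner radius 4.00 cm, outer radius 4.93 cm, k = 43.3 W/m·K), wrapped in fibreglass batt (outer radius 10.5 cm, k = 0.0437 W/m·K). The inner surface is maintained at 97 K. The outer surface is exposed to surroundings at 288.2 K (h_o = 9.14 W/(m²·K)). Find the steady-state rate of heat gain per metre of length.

Q' = 65.5 W/m

Series thermal resistances, inner to outer:
  R'_carbon steel = ln(0.0493/0.0400)/(2πk) = 0.2090/(2π·43.3) = 7.684×10^-4 m·K/W
  R'_fibreglass batt = ln(0.105/0.0493)/(2πk) = 0.7560/(2π·0.0437) = 2.753 m·K/W
  R'_conv,out = 1/(2πr h) = 1/(2π·0.105·9.14) = 0.1658 m·K/W
ΣR = 7.684×10^-4 + 2.753 + 0.1658 = 2.920 m·K/W
Q' = ΔT/ΣR = (97 K − 288.2 K)/2.920 = -65.5 W/m
(Negative Q' ⇒ heat flows inward; heat gain = 65.5 W/m.)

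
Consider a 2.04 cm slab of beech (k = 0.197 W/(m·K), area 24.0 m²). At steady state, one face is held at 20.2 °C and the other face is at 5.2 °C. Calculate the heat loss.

Q = kA·ΔT/L = 0.197 × 24.0 × |20.2 °C − 5.2 °C| / 0.0204 = 3480 W

Q = 3.48 kW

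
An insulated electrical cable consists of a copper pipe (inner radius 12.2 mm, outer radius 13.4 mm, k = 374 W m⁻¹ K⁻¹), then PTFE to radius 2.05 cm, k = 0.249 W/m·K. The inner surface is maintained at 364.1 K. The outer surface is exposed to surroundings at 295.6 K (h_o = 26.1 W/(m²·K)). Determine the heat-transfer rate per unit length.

Resistance network (inner→outer):
  R'_copper = ln(0.0134/0.0122)/(2πk) = 0.09382/(2π·374) = 3.992×10^-5 m·K/W
  R'_PTFE = ln(0.0205/0.0134)/(2πk) = 0.4252/(2π·0.249) = 0.2718 m·K/W
  R'_conv,out = 1/(2πr h) = 1/(2π·0.0205·26.1) = 0.2975 m·K/W
ΣR = 3.992×10^-5 + 0.2718 + 0.2975 = 0.5693 m·K/W
Q' = ΔT/ΣR = (364.1 K − 295.6 K)/0.5693 = 120 W/m

Q' = 120 W/m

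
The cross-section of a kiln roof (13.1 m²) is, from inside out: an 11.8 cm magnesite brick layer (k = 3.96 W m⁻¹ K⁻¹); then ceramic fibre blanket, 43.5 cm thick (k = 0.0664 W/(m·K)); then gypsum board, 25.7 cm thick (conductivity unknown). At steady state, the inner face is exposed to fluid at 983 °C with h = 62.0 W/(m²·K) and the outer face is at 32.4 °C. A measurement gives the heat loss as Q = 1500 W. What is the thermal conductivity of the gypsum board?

ΣR = ΔT/Q = |983 − 32.4|/1500 = 0.6337 K/W
Known resistances:
  R_conv,in = 1/(hA) = 1/(62.0·13.1) = 0.001231 K/W
  R_magnesite brick = L/(kA) = 0.118/(3.96·13.1) = 0.002275 K/W
  R_ceramic fibre blanket = L/(kA) = 0.435/(0.0664·13.1) = 0.5001 K/W
R_gypsum board = ΣR − ΣR_known = 0.6337 − 0.5036 = 0.1301 K/W
L/(kA) = 0.1301 ⇒ k = 0.257/(0.1301·13.1) = 0.151 W/m·K

k = 0.151 W/m·K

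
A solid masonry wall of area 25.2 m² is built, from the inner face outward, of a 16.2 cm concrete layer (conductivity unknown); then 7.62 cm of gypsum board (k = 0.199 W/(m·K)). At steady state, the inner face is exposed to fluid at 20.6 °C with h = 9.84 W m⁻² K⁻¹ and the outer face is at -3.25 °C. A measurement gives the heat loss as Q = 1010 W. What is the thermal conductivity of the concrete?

k = 1.47 W/m·K

ΣR = ΔT/Q = |20.6 − -3.25|/1010 = 0.02361 K/W
Known resistances:
  R_conv,in = 1/(hA) = 1/(9.84·25.2) = 0.004033 K/W
  R_gypsum board = L/(kA) = 0.0762/(0.199·25.2) = 0.01520 K/W
R_concrete = ΣR − ΣR_known = 0.02361 − 0.01923 = 0.004380 K/W
L/(kA) = 0.004380 ⇒ k = 0.162/(0.004380·25.2) = 1.47 W/m·K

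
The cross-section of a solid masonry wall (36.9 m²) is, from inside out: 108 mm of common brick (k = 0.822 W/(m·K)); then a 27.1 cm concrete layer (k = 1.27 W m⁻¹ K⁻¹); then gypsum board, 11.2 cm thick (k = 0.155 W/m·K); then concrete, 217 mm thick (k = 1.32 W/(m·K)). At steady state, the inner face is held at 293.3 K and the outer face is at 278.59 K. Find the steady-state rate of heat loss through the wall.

Series thermal resistances, inner to outer:
  R_common brick = L/(kA) = 0.108/(0.822·36.9) = 0.003561 K/W
  R_concrete = L/(kA) = 0.271/(1.27·36.9) = 0.005783 K/W
  R_gypsum board = L/(kA) = 0.112/(0.155·36.9) = 0.01958 K/W
  R_concrete = L/(kA) = 0.217/(1.32·36.9) = 0.004455 K/W
ΣR = 0.003561 + 0.005783 + 0.01958 + 0.004455 = 0.03338 K/W
Q = ΔT/ΣR = (293.3 K − 278.59 K)/0.03338 = 441 W

Q = 441 W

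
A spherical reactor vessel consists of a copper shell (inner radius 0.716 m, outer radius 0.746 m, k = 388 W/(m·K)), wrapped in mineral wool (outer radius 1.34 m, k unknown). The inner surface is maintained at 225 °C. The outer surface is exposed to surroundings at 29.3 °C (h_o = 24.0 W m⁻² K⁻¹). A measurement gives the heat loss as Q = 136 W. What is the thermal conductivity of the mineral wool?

ΣR = ΔT/Q = |225 − 29.3|/136 = 1.439 K/W
Known resistances:
  R_copper = (1/0.716 − 1/0.746)/(4πk) = 0.05617/(4π·388) = 1.152×10^-5 K/W
  R_conv,out = 1/(4πr²h) = 1/(4π·1.34²·24.0) = 0.001847 K/W
R_mineral wool = ΣR − ΣR_known = 1.439 − 0.001859 = 1.437 K/W
(1/r₁−1/r₂)/(4πk) = 1.437 ⇒ k = 0.5942/(4π·1.437) = 0.0329 W/m·K

k = 0.0329 W/m·K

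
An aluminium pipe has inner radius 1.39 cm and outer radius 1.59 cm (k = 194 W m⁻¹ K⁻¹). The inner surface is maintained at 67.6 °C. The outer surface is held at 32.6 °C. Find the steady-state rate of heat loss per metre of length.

Q' = 2πk·ΔT/ln(r₂/r₁) = 2π × 194 × 35 / ln(0.0159/0.0139) = 3.17×10^5 W/m

Q' = 317 kW/m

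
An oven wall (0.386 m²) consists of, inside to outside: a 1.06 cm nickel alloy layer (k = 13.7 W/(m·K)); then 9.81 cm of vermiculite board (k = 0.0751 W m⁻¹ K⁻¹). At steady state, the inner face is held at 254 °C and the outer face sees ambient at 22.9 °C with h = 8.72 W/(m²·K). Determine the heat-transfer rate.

Treat each layer as a resistance in series:
  R_nickel alloy = L/(kA) = 0.0106/(13.7·0.386) = 0.002004 K/W
  R_vermiculite board = L/(kA) = 0.0981/(0.0751·0.386) = 3.384 K/W
  R_conv,out = 1/(hA) = 1/(8.72·0.386) = 0.2971 K/W
ΣR = 0.002004 + 3.384 + 0.2971 = 3.683 K/W
Q = ΔT/ΣR = (254 °C − 22.9 °C)/3.683 = 62.7 W

Q = 62.7 W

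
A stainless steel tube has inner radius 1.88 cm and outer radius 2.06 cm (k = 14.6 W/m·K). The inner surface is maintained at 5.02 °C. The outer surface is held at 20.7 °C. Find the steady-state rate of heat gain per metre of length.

Q' = 15700 W/m

Q' = 2πk·ΔT/ln(r₂/r₁) = 2π × 14.6 × 15.68 / ln(0.0206/0.0188) = 15700 W/m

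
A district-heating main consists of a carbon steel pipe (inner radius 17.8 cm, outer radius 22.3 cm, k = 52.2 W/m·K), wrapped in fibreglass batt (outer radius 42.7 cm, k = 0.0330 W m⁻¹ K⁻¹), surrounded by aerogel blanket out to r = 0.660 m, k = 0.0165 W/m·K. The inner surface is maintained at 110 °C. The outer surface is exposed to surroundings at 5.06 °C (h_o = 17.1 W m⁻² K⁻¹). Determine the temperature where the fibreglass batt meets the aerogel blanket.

Series thermal resistances, inner to outer:
  R'_carbon steel = ln(0.223/0.178)/(2πk) = 0.2254/(2π·52.2) = 6.872×10^-4 m·K/W
  R'_fibreglass batt = ln(0.427/0.223)/(2πk) = 0.6496/(2π·0.0330) = 3.133 m·K/W
  R'_aerogel blanket = ln(0.660/0.427)/(2πk) = 0.4355/(2π·0.0165) = 4.200 m·K/W
  R'_conv,out = 1/(2πr h) = 1/(2π·0.660·17.1) = 0.01410 m·K/W
ΣR = 6.872×10^-4 + 3.133 + 4.200 + 0.01410 = 7.348 m·K/W
Q' = ΔT/ΣR = (110 °C − 5.06 °C)/7.348 = 14.28 W/m
From the inner boundary to the fibreglass batt/aerogel blanket interface, ΣR_partial = 3.134 m·K/W.
T_interface = T_in − Q'·ΣR_partial = 110 °C − (14.28)(3.134) = 65.2 °C

T = 65.2 °C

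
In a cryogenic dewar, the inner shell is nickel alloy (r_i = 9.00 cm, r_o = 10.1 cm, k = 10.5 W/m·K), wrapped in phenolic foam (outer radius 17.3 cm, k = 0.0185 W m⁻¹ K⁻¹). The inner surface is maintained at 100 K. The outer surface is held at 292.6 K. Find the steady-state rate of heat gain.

Resistance network (inner→outer):
  R_nickel alloy = (1/0.0900 − 1/0.101)/(4πk) = 1.210/(4π·10.5) = 0.009171 K/W
  R_phenolic foam = (1/0.101 − 1/0.173)/(4πk) = 4.121/(4π·0.0185) = 17.72 K/W
ΣR = 0.009171 + 17.72 = 17.73 K/W
Q = ΔT/ΣR = (100 K − 292.6 K)/17.73 = -10.9 W
(Negative Q ⇒ heat flows inward; heat gain = 10.9 W.)

Q = 10.9 W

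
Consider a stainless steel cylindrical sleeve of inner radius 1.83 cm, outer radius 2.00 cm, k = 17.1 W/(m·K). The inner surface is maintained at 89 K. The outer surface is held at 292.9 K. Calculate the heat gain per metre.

Q' = 2πk·ΔT/ln(r₂/r₁) = 2π × 17.1 × 203.9 / ln(0.0200/0.0183) = 2.47×10^5 W/m

Q' = 247 kW/m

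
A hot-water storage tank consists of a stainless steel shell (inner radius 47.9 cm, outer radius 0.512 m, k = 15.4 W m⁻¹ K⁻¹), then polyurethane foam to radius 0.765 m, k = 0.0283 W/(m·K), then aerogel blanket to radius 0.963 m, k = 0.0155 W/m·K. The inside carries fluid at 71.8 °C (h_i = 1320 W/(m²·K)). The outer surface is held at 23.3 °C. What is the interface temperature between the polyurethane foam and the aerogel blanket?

T = 44.2 °C

Series thermal resistances, inner to outer:
  R_conv,in = 1/(4πr²h) = 1/(4π·0.479²·1320) = 2.628×10^-4 K/W
  R_stainless steel = (1/0.479 − 1/0.512)/(4πk) = 0.1346/(4π·15.4) = 6.953×10^-4 K/W
  R_polyurethane foam = (1/0.512 − 1/0.765)/(4πk) = 0.6459/(4π·0.0283) = 1.816 K/W
  R_aerogel blanket = (1/0.765 − 1/0.963)/(4πk) = 0.2688/(4π·0.0155) = 1.380 K/W
ΣR = 2.628×10^-4 + 6.953×10^-4 + 1.816 + 1.380 = 3.197 K/W
Q = ΔT/ΣR = (71.8 °C − 23.3 °C)/3.197 = 15.17 W
From the inner boundary to the polyurethane foam/aerogel blanket interface, ΣR_partial = 1.817 K/W.
T_interface = T_in − Q·ΣR_partial = 71.8 °C − (15.17)(1.817) = 44.2 °C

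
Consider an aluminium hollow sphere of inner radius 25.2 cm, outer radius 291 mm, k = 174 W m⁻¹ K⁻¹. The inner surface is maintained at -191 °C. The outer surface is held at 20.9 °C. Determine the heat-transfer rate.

Q = 871 kW

Q = 4πk·ΔT/(1/r₁ − 1/r₂) = 4π × 174 × 211.9 / (1/0.252 − 1/0.291) = 8.71×10^5 W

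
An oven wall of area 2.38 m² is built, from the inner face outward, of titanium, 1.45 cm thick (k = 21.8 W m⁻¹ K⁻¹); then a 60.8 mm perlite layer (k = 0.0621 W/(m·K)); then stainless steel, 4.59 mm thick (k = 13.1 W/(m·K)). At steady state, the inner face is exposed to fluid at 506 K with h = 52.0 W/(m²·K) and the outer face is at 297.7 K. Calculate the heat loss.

Q = 496 W

Treat each layer as a resistance in series:
  R_conv,in = 1/(hA) = 1/(52.0·2.38) = 0.008080 K/W
  R_titanium = L/(kA) = 0.0145/(21.8·2.38) = 2.795×10^-4 K/W
  R_perlite = L/(kA) = 0.0608/(0.0621·2.38) = 0.4114 K/W
  R_stainless steel = L/(kA) = 0.00459/(13.1·2.38) = 1.472×10^-4 K/W
ΣR = 0.008080 + 2.795×10^-4 + 0.4114 + 1.472×10^-4 = 0.4199 K/W
Q = ΔT/ΣR = (506 K − 297.7 K)/0.4199 = 496 W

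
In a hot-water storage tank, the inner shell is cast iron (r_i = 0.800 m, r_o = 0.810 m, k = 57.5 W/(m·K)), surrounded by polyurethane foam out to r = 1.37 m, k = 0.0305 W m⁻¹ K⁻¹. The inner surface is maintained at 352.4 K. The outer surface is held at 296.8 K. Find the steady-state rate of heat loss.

Treat each layer as a resistance in series:
  R_cast iron = (1/0.800 − 1/0.810)/(4πk) = 0.01543/(4π·57.5) = 2.136×10^-5 K/W
  R_polyurethane foam = (1/0.810 − 1/1.37)/(4πk) = 0.5046/(4π·0.0305) = 1.317 K/W
ΣR = 2.136×10^-5 + 1.317 = 1.317 K/W
Q = ΔT/ΣR = (352.4 K − 296.8 K)/1.317 = 42.2 W

Q = 42.2 W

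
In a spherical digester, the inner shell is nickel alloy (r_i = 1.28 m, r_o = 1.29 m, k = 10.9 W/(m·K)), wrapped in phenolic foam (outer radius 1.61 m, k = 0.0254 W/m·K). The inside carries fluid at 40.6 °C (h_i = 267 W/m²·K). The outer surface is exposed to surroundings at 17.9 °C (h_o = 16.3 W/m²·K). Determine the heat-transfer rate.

Q = 46.8 W

Resistance network (inner→outer):
  R_conv,in = 1/(4πr²h) = 1/(4π·1.28²·267) = 1.819×10^-4 K/W
  R_nickel alloy = (1/1.28 − 1/1.29)/(4πk) = 0.006056/(4π·10.9) = 4.421×10^-5 K/W
  R_phenolic foam = (1/1.29 − 1/1.61)/(4πk) = 0.1541/(4π·0.0254) = 0.4827 K/W
  R_conv,out = 1/(4πr²h) = 1/(4π·1.61²·16.3) = 0.001883 K/W
ΣR = 1.819×10^-4 + 4.421×10^-5 + 0.4827 + 0.001883 = 0.4848 K/W
Q = ΔT/ΣR = (40.6 °C − 17.9 °C)/0.4848 = 46.8 W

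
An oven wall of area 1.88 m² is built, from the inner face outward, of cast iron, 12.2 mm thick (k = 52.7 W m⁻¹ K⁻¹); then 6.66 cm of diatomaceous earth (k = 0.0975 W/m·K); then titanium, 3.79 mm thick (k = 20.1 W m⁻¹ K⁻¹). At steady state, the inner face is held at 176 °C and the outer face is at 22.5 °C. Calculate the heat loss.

Series thermal resistances, inner to outer:
  R_cast iron = L/(kA) = 0.0122/(52.7·1.88) = 1.231×10^-4 K/W
  R_diatomaceous earth = L/(kA) = 0.0666/(0.0975·1.88) = 0.3633 K/W
  R_titanium = L/(kA) = 0.00379/(20.1·1.88) = 1.003×10^-4 K/W
ΣR = 1.231×10^-4 + 0.3633 + 1.003×10^-4 = 0.3635 K/W
Q = ΔT/ΣR = (176 °C − 22.5 °C)/0.3635 = 422 W

Q = 422 W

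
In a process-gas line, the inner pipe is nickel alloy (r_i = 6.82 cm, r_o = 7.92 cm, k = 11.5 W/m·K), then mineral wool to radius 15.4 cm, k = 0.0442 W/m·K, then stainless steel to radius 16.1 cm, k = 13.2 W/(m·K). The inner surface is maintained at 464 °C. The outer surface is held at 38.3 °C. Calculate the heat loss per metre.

Resistance network (inner→outer):
  R'_nickel alloy = ln(0.0792/0.0682)/(2πk) = 0.1495/(2π·11.5) = 0.002069 m·K/W
  R'_mineral wool = ln(0.154/0.0792)/(2πk) = 0.6650/(2π·0.0442) = 2.394 m·K/W
  R'_stainless steel = ln(0.161/0.154)/(2πk) = 0.04445/(2π·13.2) = 5.360×10^-4 m·K/W
ΣR = 0.002069 + 2.394 + 5.360×10^-4 = 2.397 m·K/W
Q' = ΔT/ΣR = (464 °C − 38.3 °C)/2.397 = 178 W/m

Q' = 178 W/m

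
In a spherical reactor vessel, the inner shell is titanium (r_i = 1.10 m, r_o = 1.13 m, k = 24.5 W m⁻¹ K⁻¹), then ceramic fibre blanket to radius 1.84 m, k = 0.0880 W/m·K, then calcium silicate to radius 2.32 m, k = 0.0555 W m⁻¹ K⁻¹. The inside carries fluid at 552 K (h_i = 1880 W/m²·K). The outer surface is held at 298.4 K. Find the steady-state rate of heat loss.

Q = 539 W

Treat each layer as a resistance in series:
  R_conv,in = 1/(4πr²h) = 1/(4π·1.10²·1880) = 3.498×10^-5 K/W
  R_titanium = (1/1.10 − 1/1.13)/(4πk) = 0.02414/(4π·24.5) = 7.839×10^-5 K/W
  R_ceramic fibre blanket = (1/1.13 − 1/1.84)/(4πk) = 0.3415/(4π·0.0880) = 0.3088 K/W
  R_calcium silicate = (1/1.84 − 1/2.32)/(4πk) = 0.1124/(4π·0.0555) = 0.1612 K/W
ΣR = 3.498×10^-5 + 7.839×10^-5 + 0.3088 + 0.1612 = 0.4701 K/W
Q = ΔT/ΣR = (552 K − 298.4 K)/0.4701 = 539 W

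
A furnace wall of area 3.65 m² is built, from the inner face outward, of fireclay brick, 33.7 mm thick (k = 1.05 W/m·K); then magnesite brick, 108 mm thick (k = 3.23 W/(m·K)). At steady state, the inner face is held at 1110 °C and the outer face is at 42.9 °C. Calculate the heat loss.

Treat each layer as a resistance in series:
  R_fireclay brick = L/(kA) = 0.0337/(1.05·3.65) = 0.008793 K/W
  R_magnesite brick = L/(kA) = 0.108/(3.23·3.65) = 0.009161 K/W
ΣR = 0.008793 + 0.009161 = 0.01795 K/W
Q = ΔT/ΣR = (1110 °C − 42.9 °C)/0.01795 = 59400 W

Q = 59400 W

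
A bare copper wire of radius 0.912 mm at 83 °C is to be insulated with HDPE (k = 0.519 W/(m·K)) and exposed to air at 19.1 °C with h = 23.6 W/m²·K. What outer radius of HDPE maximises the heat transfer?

r_cr = 2.20 cm

For a cylinder, r_cr = k_ins/h = 0.519/23.6 = 0.0220 m = 2.20 cm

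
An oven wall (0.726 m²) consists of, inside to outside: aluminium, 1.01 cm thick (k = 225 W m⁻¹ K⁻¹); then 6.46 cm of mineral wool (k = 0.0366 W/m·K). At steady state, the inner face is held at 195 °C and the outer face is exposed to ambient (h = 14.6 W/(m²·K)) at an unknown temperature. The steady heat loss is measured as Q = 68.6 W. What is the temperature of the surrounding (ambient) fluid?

T_out = 21.7 °C

Series resistances:
  R_aluminium = L/(kA) = 0.0101/(225·0.726) = 6.183×10^-5 K/W
  R_mineral wool = L/(kA) = 0.0646/(0.0366·0.726) = 2.431 K/W
  R_conv,out = 1/(hA) = 1/(14.6·0.726) = 0.09434 K/W
ΣR = 2.526 K/W
ΔT = Q·ΣR = 68.6 × 2.526 = 173.3 K
Heat flows outward, so T_out = T_in − ΔT = 195 − 173.3 = 21.7 °C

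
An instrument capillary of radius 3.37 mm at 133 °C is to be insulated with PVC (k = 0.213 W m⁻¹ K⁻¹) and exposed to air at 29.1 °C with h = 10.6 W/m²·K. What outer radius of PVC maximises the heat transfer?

For a cylinder, r_cr = k_ins/h = 0.213/10.6 = 0.0201 m = 2.01 cm

r_cr = 2.01 cm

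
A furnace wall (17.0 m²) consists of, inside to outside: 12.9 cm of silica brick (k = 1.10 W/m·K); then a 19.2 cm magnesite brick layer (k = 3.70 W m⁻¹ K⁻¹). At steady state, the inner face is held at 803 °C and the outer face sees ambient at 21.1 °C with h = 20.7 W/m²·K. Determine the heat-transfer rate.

Series thermal resistances, inner to outer:
  R_silica brick = L/(kA) = 0.129/(1.10·17.0) = 0.006898 K/W
  R_magnesite brick = L/(kA) = 0.192/(3.70·17.0) = 0.003052 K/W
  R_conv,out = 1/(hA) = 1/(20.7·17.0) = 0.002842 K/W
ΣR = 0.006898 + 0.003052 + 0.002842 = 0.01279 K/W
Q = ΔT/ΣR = (803 °C − 21.1 °C)/0.01279 = 61100 W

Q = 61100 W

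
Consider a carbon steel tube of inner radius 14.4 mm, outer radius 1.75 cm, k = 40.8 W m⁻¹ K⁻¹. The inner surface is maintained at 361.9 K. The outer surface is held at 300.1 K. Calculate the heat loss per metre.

Q' = 2πk·ΔT/ln(r₂/r₁) = 2π × 40.8 × 61.8 / ln(0.0175/0.0144) = 81300 W/m

Q' = 81300 W/m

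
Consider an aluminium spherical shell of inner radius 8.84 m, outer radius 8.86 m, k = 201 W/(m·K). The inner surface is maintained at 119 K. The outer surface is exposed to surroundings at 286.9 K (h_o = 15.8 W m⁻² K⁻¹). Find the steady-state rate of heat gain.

Treat each layer as a resistance in series:
  R_aluminium = (1/8.84 − 1/8.86)/(4πk) = 2.554×10^-4/(4π·201) = 1.011×10^-7 K/W
  R_conv,out = 1/(4πr²h) = 1/(4π·8.86²·15.8) = 6.416×10^-5 K/W
ΣR = 1.011×10^-7 + 6.416×10^-5 = 6.426×10^-5 K/W
Q = ΔT/ΣR = (119 K − 286.9 K)/6.426×10^-5 = -2.61×10^6 W
(Negative Q ⇒ heat flows inward; heat gain = 2.61×10^6 W.)

Q = 2610 kW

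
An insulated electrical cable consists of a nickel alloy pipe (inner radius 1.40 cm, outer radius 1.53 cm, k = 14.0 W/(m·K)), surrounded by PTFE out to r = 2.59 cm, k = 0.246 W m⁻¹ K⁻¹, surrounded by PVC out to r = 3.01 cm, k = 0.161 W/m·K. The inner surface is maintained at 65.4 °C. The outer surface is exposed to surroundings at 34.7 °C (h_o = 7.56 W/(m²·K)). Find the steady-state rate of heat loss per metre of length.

Q' = 25.8 W/m

Series thermal resistances, inner to outer:
  R'_nickel alloy = ln(0.0153/0.0140)/(2πk) = 0.08880/(2π·14.0) = 0.001009 m·K/W
  R'_PTFE = ln(0.0259/0.0153)/(2πk) = 0.5264/(2π·0.246) = 0.3406 m·K/W
  R'_PVC = ln(0.0301/0.0259)/(2πk) = 0.1503/(2π·0.161) = 0.1486 m·K/W
  R'_conv,out = 1/(2πr h) = 1/(2π·0.0301·7.56) = 0.6994 m·K/W
ΣR = 0.001009 + 0.3406 + 0.1486 + 0.6994 = 1.190 m·K/W
Q' = ΔT/ΣR = (65.4 °C − 34.7 °C)/1.190 = 25.8 W/m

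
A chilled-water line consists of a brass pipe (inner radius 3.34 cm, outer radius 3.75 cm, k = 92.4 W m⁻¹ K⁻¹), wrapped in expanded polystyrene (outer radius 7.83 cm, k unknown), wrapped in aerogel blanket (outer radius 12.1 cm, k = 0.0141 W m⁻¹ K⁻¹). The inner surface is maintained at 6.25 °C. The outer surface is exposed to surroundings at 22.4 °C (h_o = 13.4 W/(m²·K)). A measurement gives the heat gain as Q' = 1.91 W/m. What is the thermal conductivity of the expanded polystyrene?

k = 0.0340 W/m·K

ΣR = ΔT/Q' = |6.25 − 22.4|/1.91 = 8.455 m·K/W
Known resistances:
  R'_brass = ln(0.0375/0.0334)/(2πk) = 0.1158/(2π·92.4) = 1.994×10^-4 m·K/W
  R'_aerogel blanket = ln(0.121/0.0783)/(2πk) = 0.4352/(2π·0.0141) = 4.913 m·K/W
  R'_conv,out = 1/(2πr h) = 1/(2π·0.121·13.4) = 0.09816 m·K/W
R_expanded polystyrene = ΣR − ΣR_known = 8.455 − 5.011 = 3.444 m·K/W
ln(r₂/r₁)/(2πk) = 3.444 ⇒ k = 0.7362/(2π·3.444) = 0.0340 W/m·K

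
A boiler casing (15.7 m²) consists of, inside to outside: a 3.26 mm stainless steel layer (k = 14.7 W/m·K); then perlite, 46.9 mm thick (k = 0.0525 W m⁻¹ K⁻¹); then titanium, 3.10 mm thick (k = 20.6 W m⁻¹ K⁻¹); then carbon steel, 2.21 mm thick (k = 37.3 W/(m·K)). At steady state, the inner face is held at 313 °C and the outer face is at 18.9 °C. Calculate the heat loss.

Q = 5.17 kW

Resistance network (inner→outer):
  R_stainless steel = L/(kA) = 0.00326/(14.7·15.7) = 1.413×10^-5 K/W
  R_perlite = L/(kA) = 0.0469/(0.0525·15.7) = 0.05690 K/W
  R_titanium = L/(kA) = 0.00310/(20.6·15.7) = 9.585×10^-6 K/W
  R_carbon steel = L/(kA) = 0.00221/(37.3·15.7) = 3.774×10^-6 K/W
ΣR = 1.413×10^-5 + 0.05690 + 9.585×10^-6 + 3.774×10^-6 = 0.05693 K/W
Q = ΔT/ΣR = (313 °C − 18.9 °C)/0.05693 = 5170 W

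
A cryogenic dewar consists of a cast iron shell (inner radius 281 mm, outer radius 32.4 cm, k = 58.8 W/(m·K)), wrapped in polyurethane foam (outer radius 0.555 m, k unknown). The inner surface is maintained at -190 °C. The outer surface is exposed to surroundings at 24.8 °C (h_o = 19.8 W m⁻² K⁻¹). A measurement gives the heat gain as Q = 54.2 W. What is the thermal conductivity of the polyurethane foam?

k = 0.0259 W/m·K

ΣR = ΔT/Q = |-190 − 24.8|/54.2 = 3.963 K/W
Known resistances:
  R_cast iron = (1/0.281 − 1/0.324)/(4πk) = 0.4723/(4π·58.8) = 6.392×10^-4 K/W
  R_conv,out = 1/(4πr²h) = 1/(4π·0.555²·19.8) = 0.01305 K/W
R_polyurethane foam = ΣR − ΣR_known = 3.963 − 0.01369 = 3.949 K/W
(1/r₁−1/r₂)/(4πk) = 3.949 ⇒ k = 1.285/(4π·3.949) = 0.0259 W/m·K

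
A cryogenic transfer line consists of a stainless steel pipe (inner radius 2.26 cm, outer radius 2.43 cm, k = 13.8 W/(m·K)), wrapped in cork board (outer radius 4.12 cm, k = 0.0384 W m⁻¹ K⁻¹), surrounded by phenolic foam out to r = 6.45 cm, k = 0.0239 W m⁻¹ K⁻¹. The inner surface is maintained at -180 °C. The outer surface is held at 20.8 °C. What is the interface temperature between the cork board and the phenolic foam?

T = -95.0 °C

Treat each layer as a resistance in series:
  R'_stainless steel = ln(0.0243/0.0226)/(2πk) = 0.07253/(2π·13.8) = 8.364×10^-4 m·K/W
  R'_cork board = ln(0.0412/0.0243)/(2πk) = 0.5280/(2π·0.0384) = 2.188 m·K/W
  R'_phenolic foam = ln(0.0645/0.0412)/(2πk) = 0.4482/(2π·0.0239) = 2.985 m·K/W
ΣR = 8.364×10^-4 + 2.188 + 2.985 = 5.174 m·K/W
Q' = ΔT/ΣR = (-180 °C − 20.8 °C)/5.174 = -38.81 W/m
From the inner boundary to the cork board/phenolic foam interface, ΣR_partial = 2.189 m·K/W.
T_interface = T_in − Q'·ΣR_partial = -180 °C − (-38.81)(2.189) = -95.0 °C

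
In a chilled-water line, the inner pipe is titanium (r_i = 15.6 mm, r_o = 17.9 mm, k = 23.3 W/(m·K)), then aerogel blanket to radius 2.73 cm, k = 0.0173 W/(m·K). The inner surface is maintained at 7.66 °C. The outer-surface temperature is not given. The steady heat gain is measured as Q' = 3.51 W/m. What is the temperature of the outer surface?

Series resistances:
  R'_titanium = ln(0.0179/0.0156)/(2πk) = 0.1375/(2π·23.3) = 9.394×10^-4 m·K/W
  R'_aerogel blanket = ln(0.0273/0.0179)/(2πk) = 0.4221/(2π·0.0173) = 3.883 m·K/W
ΣR = 3.884 m·K/W
ΔT = Q'·ΣR = 3.51 × 3.884 = 13.63 K
Heat flows inward, so T_out = T_in + ΔT = 7.66 + 13.63 = 21.3 °C

T_out = 21.3 °C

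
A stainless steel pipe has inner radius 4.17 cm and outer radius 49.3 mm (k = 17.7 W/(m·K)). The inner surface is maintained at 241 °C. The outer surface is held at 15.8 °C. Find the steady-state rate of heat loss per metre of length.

Q' = 150 kW/m

Q' = 2πk·ΔT/ln(r₂/r₁) = 2π × 17.7 × 225.2 / ln(0.0493/0.0417) = 1.50×10^5 W/m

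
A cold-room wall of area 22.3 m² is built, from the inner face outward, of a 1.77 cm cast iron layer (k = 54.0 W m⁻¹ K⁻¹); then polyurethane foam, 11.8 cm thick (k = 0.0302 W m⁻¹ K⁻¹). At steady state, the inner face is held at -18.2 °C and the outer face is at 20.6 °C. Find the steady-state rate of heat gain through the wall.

Series thermal resistances, inner to outer:
  R_cast iron = L/(kA) = 0.0177/(54.0·22.3) = 1.470×10^-5 K/W
  R_polyurethane foam = L/(kA) = 0.118/(0.0302·22.3) = 0.1752 K/W
ΣR = 1.470×10^-5 + 0.1752 = 0.1752 K/W
Q = ΔT/ΣR = (-18.2 °C − 20.6 °C)/0.1752 = -221 W
(Negative Q ⇒ heat flows inward; heat gain = 221 W.)

Q = 221 W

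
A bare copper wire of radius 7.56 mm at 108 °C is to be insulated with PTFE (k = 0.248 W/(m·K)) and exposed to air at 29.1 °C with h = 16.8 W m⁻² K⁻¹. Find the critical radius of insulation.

For a cylinder, r_cr = k_ins/h = 0.248/16.8 = 0.0148 m = 1.48 cm

r_cr = 1.48 cm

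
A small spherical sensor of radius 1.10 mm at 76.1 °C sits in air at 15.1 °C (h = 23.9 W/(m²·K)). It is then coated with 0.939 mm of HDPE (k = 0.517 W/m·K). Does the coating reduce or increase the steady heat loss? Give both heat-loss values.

increases: 0.0222 → 0.0705 W

Critical radius for a sphere: r_cr = 2k/h = 0.0433 m = 4.33 cm.
Outer radius after coating: r₂ = 0.00110 + 9.39×10^-4 = 0.002039 m.
Since r₁ < r_cr and r₂ ≤ r_cr, the coating moves toward the maximum at r_cr — heat loss rises.
Bare: R = 1/(4πr₁²h) = 2752 K/W; Q = 61/2752 = 0.0222 W.
Coated: R = R_cond + R_conv = 865.3 K/W; Q = 61/865.3 = 0.0705 W.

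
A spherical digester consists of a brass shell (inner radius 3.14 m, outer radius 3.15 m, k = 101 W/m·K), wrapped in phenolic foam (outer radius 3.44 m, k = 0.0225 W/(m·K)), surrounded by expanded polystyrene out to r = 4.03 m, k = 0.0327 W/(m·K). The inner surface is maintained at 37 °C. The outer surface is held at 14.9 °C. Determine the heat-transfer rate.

Q = 111 W

Resistance network (inner→outer):
  R_brass = (1/3.14 − 1/3.15)/(4πk) = 0.001011/(4π·101) = 7.966×10^-7 K/W
  R_phenolic foam = (1/3.15 − 1/3.44)/(4πk) = 0.02676/(4π·0.0225) = 0.09465 K/W
  R_expanded polystyrene = (1/3.44 − 1/4.03)/(4πk) = 0.04256/(4π·0.0327) = 0.1036 K/W
ΣR = 7.966×10^-7 + 0.09465 + 0.1036 = 0.1983 K/W
Q = ΔT/ΣR = (37 °C − 14.9 °C)/0.1983 = 111 W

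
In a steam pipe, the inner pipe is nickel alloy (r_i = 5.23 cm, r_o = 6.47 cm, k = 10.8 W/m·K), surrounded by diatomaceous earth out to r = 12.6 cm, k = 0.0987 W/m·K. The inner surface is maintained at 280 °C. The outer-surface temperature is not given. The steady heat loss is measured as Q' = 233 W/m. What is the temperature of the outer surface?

Sum the resistances:
  R'_nickel alloy = ln(0.0647/0.0523)/(2πk) = 0.2128/(2π·10.8) = 0.003135 m·K/W
  R'_diatomaceous earth = ln(0.126/0.0647)/(2πk) = 0.6665/(2π·0.0987) = 1.075 m·K/W
ΣR = 1.078 m·K/W
ΔT = Q'·ΣR = 233 × 1.078 = 251.2 K
Heat flows outward, so T_out = T_in − ΔT = 280 − 251.2 = 28.8 °C

T_out = 28.8 °C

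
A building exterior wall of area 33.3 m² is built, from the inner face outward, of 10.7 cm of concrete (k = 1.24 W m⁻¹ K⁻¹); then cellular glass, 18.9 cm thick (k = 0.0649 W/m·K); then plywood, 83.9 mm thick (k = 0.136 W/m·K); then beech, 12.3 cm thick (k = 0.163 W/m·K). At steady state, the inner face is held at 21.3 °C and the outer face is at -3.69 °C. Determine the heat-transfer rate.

Treat each layer as a resistance in series:
  R_concrete = L/(kA) = 0.107/(1.24·33.3) = 0.002591 K/W
  R_cellular glass = L/(kA) = 0.189/(0.0649·33.3) = 0.08745 K/W
  R_plywood = L/(kA) = 0.0839/(0.136·33.3) = 0.01853 K/W
  R_beech = L/(kA) = 0.123/(0.163·33.3) = 0.02266 K/W
ΣR = 0.002591 + 0.08745 + 0.01853 + 0.02266 = 0.1312 K/W
Q = ΔT/ΣR = (21.3 °C − -3.69 °C)/0.1312 = 190 W

Q = 190 W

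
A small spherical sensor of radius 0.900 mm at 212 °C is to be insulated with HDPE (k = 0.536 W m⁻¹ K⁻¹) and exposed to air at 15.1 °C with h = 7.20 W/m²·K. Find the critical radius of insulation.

For a sphere, r_cr = 2k_ins/h = 2·0.536/7.20 = 0.149 m = 14.9 cm

r_cr = 14.9 cm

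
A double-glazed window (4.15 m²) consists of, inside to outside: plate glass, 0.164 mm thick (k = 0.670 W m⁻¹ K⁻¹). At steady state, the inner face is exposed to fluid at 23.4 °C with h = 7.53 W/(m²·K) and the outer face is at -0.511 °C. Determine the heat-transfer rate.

Treat each layer as a resistance in series:
  R_conv,in = 1/(hA) = 1/(7.53·4.15) = 0.03200 K/W
  R_plate glass = L/(kA) = 1.64×10^-4/(0.670·4.15) = 5.898×10^-5 K/W
ΣR = 0.03200 + 5.898×10^-5 = 0.03206 K/W
Q = ΔT/ΣR = (23.4 °C − -0.511 °C)/0.03206 = 746 W

Q = 746 W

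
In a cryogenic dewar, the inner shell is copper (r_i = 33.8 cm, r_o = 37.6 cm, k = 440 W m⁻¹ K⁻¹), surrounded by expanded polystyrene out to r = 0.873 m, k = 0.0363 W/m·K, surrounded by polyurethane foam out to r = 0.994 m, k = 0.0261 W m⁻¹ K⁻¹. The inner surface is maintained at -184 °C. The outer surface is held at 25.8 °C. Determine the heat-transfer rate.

Q = 56.0 W

Treat each layer as a resistance in series:
  R_copper = (1/0.338 − 1/0.376)/(4πk) = 0.2990/(4π·440) = 5.408×10^-5 K/W
  R_expanded polystyrene = (1/0.376 − 1/0.873)/(4πk) = 1.514/(4π·0.0363) = 3.319 K/W
  R_polyurethane foam = (1/0.873 − 1/0.994)/(4πk) = 0.1394/(4π·0.0261) = 0.4251 K/W
ΣR = 5.408×10^-5 + 3.319 + 0.4251 = 3.744 K/W
Q = ΔT/ΣR = (-184 °C − 25.8 °C)/3.744 = -56.0 W
(Negative Q ⇒ heat flows inward; heat gain = 56.0 W.)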